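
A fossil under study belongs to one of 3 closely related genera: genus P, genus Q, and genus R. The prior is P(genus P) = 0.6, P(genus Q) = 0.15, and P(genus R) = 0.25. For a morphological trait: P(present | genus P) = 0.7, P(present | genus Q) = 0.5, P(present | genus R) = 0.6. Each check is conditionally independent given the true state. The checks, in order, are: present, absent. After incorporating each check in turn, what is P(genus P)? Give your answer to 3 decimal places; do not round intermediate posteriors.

After 'present': normaliser = 0.7·0.6000 + 0.5·0.1500 + 0.6·0.2500; P(genus P) ≈ 0.6512, P(genus Q) ≈ 0.1163, P(genus R) ≈ 0.2326
After 'absent': normaliser = 0.3·0.6512 + 0.5·0.1163 + 0.4·0.2326; P(genus P) ≈ 0.5638, P(genus Q) ≈ 0.1678, P(genus R) ≈ 0.2685

0.564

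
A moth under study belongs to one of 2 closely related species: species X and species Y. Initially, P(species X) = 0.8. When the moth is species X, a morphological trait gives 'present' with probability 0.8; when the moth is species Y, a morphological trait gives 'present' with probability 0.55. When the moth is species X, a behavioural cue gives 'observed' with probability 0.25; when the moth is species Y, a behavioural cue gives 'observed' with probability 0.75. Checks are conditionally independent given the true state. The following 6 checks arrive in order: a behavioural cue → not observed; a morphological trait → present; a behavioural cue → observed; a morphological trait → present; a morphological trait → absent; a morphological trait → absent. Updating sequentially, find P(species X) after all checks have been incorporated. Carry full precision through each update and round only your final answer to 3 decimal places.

Apply Bayes' rule sequentially, carrying P(species X) forward.
After a behavioural cue='not observed': P(species X) = 0.75·0.8000 / (0.75·0.8000 + 0.25·0.2000) ≈ 0.9231
After a morphological trait='present': P(species X) = 0.8·0.9231 / (0.8·0.9231 + 0.55·0.0769) ≈ 0.9458
After a behavioural cue='observed': P(species X) = 0.25·0.9458 / (0.25·0.9458 + 0.75·0.0542) ≈ 0.8533
After a morphological trait='present': P(species X) = 0.8·0.8533 / (0.8·0.8533 + 0.55·0.1467) ≈ 0.8943
After a morphological trait='absent': P(species X) = 0.2·0.8943 / (0.2·0.8943 + 0.45·0.1057) ≈ 0.7900
After a morphological trait='absent': P(species X) = 0.2·0.7900 / (0.2·0.7900 + 0.45·0.2100) ≈ 0.6257

0.626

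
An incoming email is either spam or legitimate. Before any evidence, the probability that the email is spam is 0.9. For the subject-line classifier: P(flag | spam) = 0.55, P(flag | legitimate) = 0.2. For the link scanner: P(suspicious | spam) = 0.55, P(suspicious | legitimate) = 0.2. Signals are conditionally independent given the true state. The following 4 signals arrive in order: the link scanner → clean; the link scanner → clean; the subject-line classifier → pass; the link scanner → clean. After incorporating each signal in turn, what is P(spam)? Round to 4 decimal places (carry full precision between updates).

After the link scanner='clean': P(spam) = 0.45·0.9000 / (0.45·0.9000 + 0.8·0.1000) ≈ 0.8351
After the link scanner='clean': P(spam) = 0.45·0.8351 / (0.45·0.8351 + 0.8·0.1649) ≈ 0.7401
After the subject-line classifier='pass': P(spam) = 0.45·0.7401 / (0.45·0.7401 + 0.8·0.2599) ≈ 0.6157
After the link scanner='clean': P(spam) = 0.45·0.6157 / (0.45·0.6157 + 0.8·0.3843) ≈ 0.4740

0.4740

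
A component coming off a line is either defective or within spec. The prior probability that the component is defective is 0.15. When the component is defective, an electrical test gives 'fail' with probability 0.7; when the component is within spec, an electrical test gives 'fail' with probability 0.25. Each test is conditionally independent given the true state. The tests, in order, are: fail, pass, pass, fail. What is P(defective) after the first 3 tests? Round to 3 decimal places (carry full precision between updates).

0.073

Apply Bayes' rule sequentially, carrying P(defective) forward.
After 'fail': P(defective) = 0.7·0.1500 / (0.7·0.1500 + 0.25·0.8500) ≈ 0.3307
After 'pass': P(defective) = 0.3·0.3307 / (0.3·0.3307 + 0.75·0.6693) ≈ 0.1650
After 'pass': P(defective) = 0.3·0.1650 / (0.3·0.1650 + 0.75·0.8350) ≈ 0.0733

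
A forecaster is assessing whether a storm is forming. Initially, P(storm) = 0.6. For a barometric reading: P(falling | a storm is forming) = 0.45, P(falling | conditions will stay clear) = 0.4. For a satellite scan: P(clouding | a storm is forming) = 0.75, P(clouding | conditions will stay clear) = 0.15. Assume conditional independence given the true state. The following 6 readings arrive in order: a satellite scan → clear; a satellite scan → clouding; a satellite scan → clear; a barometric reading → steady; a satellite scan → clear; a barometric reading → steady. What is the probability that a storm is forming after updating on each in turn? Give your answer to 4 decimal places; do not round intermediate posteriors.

After a satellite scan='clear': P(storm) = 0.25·0.6000 / (0.25·0.6000 + 0.85·0.4000) ≈ 0.3061
After a satellite scan='clouding': P(storm) = 0.75·0.3061 / (0.75·0.3061 + 0.15·0.6939) ≈ 0.6881
After a satellite scan='clear': P(storm) = 0.25·0.6881 / (0.25·0.6881 + 0.85·0.3119) ≈ 0.3935
After a barometric reading='steady': P(storm) = 0.55·0.3935 / (0.55·0.3935 + 0.6·0.6065) ≈ 0.3729
After a satellite scan='clear': P(storm) = 0.25·0.3729 / (0.25·0.3729 + 0.85·0.6271) ≈ 0.1489
After a barometric reading='steady': P(storm) = 0.55·0.1489 / (0.55·0.1489 + 0.6·0.8511) ≈ 0.1382

0.1382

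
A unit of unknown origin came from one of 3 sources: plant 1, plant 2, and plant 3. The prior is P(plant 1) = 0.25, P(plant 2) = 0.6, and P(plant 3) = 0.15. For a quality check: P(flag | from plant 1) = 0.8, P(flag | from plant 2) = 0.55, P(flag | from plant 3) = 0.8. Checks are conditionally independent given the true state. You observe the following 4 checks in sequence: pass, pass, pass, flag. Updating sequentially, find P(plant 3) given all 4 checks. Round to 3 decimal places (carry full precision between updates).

0.029

Each posterior becomes the prior for the next update.
After 'pass': normaliser = 0.2·0.2500 + 0.45·0.6000 + 0.2·0.1500; P(plant 1) ≈ 0.1429, P(plant 2) ≈ 0.7714, P(plant 3) ≈ 0.0857
After 'pass': normaliser = 0.2·0.1429 + 0.45·0.7714 + 0.2·0.0857; P(plant 1) ≈ 0.0727, P(plant 2) ≈ 0.8836, P(plant 3) ≈ 0.0436
After 'pass': normaliser = 0.2·0.0727 + 0.45·0.8836 + 0.2·0.0436; P(plant 1) ≈ 0.0346, P(plant 2) ≈ 0.9447, P(plant 3) ≈ 0.0207
After 'flag': normaliser = 0.8·0.0346 + 0.55·0.9447 + 0.8·0.0207; P(plant 1) ≈ 0.0490, P(plant 2) ≈ 0.9215, P(plant 3) ≈ 0.0294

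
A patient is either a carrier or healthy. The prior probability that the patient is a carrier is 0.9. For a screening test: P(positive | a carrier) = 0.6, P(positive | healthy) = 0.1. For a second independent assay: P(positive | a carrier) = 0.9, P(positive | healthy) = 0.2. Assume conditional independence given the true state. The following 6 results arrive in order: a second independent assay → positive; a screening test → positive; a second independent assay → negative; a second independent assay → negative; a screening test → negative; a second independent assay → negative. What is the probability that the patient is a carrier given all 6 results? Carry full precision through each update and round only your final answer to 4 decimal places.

Each posterior becomes the prior for the next update.
After a second independent assay='positive': P(carrier) = 0.9·0.9000 / (0.9·0.9000 + 0.2·0.1000) ≈ 0.9759
After a screening test='positive': P(carrier) = 0.6·0.9759 / (0.6·0.9759 + 0.1·0.0241) ≈ 0.9959
After a second independent assay='negative': P(carrier) = 0.1·0.9959 / (0.1·0.9959 + 0.8·0.0041) ≈ 0.9681
After a second independent assay='negative': P(carrier) = 0.1·0.9681 / (0.1·0.9681 + 0.8·0.0319) ≈ 0.7915
After a screening test='negative': P(carrier) = 0.4·0.7915 / (0.4·0.7915 + 0.9·0.2085) ≈ 0.6279
After a second independent assay='negative': P(carrier) = 0.1·0.6279 / (0.1·0.6279 + 0.8·0.3721) ≈ 0.1742

0.1742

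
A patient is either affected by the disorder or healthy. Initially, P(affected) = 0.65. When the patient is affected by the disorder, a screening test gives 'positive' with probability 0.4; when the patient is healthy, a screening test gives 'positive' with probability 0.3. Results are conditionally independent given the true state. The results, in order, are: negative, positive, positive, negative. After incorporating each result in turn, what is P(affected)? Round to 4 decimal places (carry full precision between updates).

0.7081

Each posterior becomes the prior for the next update.
After 'negative': P(affected) = 0.6·0.6500 / (0.6·0.6500 + 0.7·0.3500) ≈ 0.6142
After 'positive': P(affected) = 0.4·0.6142 / (0.4·0.6142 + 0.3·0.3858) ≈ 0.6797
After 'positive': P(affected) = 0.4·0.6797 / (0.4·0.6797 + 0.3·0.3203) ≈ 0.7389
After 'negative': P(affected) = 0.6·0.7389 / (0.6·0.7389 + 0.7·0.2611) ≈ 0.7081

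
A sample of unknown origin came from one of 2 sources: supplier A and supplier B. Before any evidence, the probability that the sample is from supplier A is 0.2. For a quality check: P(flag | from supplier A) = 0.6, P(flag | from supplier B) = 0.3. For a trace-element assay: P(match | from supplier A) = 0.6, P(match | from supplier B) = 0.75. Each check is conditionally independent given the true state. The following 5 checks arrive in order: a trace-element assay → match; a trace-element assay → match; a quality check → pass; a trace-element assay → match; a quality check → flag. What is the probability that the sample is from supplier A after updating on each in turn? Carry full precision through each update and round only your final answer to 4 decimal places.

Each posterior becomes the prior for the next update.
After a trace-element assay='match': P(supplier A) = 0.6·0.2000 / (0.6·0.2000 + 0.75·0.8000) ≈ 0.1667
After a trace-element assay='match': P(supplier A) = 0.6·0.1667 / (0.6·0.1667 + 0.75·0.8333) ≈ 0.1379
After a quality check='pass': P(supplier A) = 0.4·0.1379 / (0.4·0.1379 + 0.7·0.8621) ≈ 0.0838
After a trace-element assay='match': P(supplier A) = 0.6·0.0838 / (0.6·0.0838 + 0.75·0.9162) ≈ 0.0682
After a quality check='flag': P(supplier A) = 0.6·0.0682 / (0.6·0.0682 + 0.3·0.9318) ≈ 0.1276

0.1276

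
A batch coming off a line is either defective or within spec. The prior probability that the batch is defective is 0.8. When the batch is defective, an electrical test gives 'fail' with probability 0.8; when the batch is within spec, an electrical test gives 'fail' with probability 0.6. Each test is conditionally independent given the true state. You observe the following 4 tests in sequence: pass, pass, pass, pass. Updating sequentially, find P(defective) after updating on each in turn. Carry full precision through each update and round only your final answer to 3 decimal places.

0.200

Each posterior becomes the prior for the next update.
After 'pass': P(defective) = 0.2·0.8000 / (0.2·0.8000 + 0.4·0.2000) ≈ 0.6667
After 'pass': P(defective) = 0.2·0.6667 / (0.2·0.6667 + 0.4·0.3333) ≈ 0.5000
After 'pass': P(defective) = 0.2·0.5000 / (0.2·0.5000 + 0.4·0.5000) ≈ 0.3333
After 'pass': P(defective) = 0.2·0.3333 / (0.2·0.3333 + 0.4·0.6667) ≈ 0.2000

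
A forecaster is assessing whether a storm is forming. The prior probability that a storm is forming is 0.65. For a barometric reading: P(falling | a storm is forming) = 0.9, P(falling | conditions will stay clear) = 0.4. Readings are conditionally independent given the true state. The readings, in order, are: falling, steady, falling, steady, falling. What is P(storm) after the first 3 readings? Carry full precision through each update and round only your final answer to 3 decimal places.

0.610

After 'falling': P(storm) = 0.9·0.6500 / (0.9·0.6500 + 0.4·0.3500) ≈ 0.8069
After 'steady': P(storm) = 0.1·0.8069 / (0.1·0.8069 + 0.6·0.1931) ≈ 0.4105
After 'falling': P(storm) = 0.9·0.4105 / (0.9·0.4105 + 0.4·0.5895) ≈ 0.6104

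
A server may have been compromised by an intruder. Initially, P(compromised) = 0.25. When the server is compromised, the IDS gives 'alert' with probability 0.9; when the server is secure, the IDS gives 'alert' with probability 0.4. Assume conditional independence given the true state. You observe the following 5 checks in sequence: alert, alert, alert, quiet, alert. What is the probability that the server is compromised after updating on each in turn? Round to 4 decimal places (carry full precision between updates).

0.5874

Apply Bayes' rule sequentially, carrying P(compromised) forward.
After 'alert': P(compromised) = 0.9·0.2500 / (0.9·0.2500 + 0.4·0.7500) ≈ 0.4286
After 'alert': P(compromised) = 0.9·0.4286 / (0.9·0.4286 + 0.4·0.5714) ≈ 0.6279
After 'alert': P(compromised) = 0.9·0.6279 / (0.9·0.6279 + 0.4·0.3721) ≈ 0.7915
After 'quiet': P(compromised) = 0.1·0.7915 / (0.1·0.7915 + 0.6·0.2085) ≈ 0.3876
After 'alert': P(compromised) = 0.9·0.3876 / (0.9·0.3876 + 0.4·0.6124) ≈ 0.5874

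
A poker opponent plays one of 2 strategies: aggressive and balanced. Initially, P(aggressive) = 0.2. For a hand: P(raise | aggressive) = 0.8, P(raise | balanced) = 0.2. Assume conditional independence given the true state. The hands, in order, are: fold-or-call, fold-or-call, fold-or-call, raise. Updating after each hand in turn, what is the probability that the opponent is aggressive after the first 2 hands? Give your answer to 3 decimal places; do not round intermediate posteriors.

Apply Bayes' rule sequentially, carrying P(aggressive) forward.
After 'fold-or-call': P(aggressive) = 0.2·0.2000 / (0.2·0.2000 + 0.8·0.8000) ≈ 0.0588
After 'fold-or-call': P(aggressive) = 0.2·0.0588 / (0.2·0.0588 + 0.8·0.9412) ≈ 0.0154

0.015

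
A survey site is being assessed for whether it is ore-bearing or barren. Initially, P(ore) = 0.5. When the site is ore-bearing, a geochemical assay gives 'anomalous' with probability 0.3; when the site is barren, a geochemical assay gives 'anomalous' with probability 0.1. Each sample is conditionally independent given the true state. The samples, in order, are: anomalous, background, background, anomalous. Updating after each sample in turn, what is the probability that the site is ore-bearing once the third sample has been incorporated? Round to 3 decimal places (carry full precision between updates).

0.645

Apply Bayes' rule sequentially, carrying P(ore) forward.
After 'anomalous': P(ore) = 0.3·0.5000 / (0.3·0.5000 + 0.1·0.5000) ≈ 0.7500
After 'background': P(ore) = 0.7·0.7500 / (0.7·0.7500 + 0.9·0.2500) ≈ 0.7000
After 'background': P(ore) = 0.7·0.7000 / (0.7·0.7000 + 0.9·0.3000) ≈ 0.6447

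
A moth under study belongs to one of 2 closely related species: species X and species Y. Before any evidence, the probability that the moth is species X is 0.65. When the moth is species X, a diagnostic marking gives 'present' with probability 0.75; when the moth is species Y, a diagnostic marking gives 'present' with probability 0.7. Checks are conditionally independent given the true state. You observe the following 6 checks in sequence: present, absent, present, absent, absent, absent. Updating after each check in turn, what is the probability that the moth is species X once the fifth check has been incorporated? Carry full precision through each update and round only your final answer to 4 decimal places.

After 'present': P(species X) = 0.75·0.6500 / (0.75·0.6500 + 0.7·0.3500) ≈ 0.6655
After 'absent': P(species X) = 0.25·0.6655 / (0.25·0.6655 + 0.3·0.3345) ≈ 0.6238
After 'present': P(species X) = 0.75·0.6238 / (0.75·0.6238 + 0.7·0.3762) ≈ 0.6398
After 'absent': P(species X) = 0.25·0.6398 / (0.25·0.6398 + 0.3·0.3602) ≈ 0.5969
After 'absent': P(species X) = 0.25·0.5969 / (0.25·0.5969 + 0.3·0.4031) ≈ 0.5523

0.5523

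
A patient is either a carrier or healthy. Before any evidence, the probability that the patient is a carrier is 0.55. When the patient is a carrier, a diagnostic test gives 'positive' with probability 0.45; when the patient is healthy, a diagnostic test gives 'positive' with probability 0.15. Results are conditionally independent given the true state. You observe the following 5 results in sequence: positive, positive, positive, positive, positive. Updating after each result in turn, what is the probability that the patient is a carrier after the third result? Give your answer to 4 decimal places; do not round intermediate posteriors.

After 'positive': P(carrier) = 0.45·0.5500 / (0.45·0.5500 + 0.15·0.4500) ≈ 0.7857
After 'positive': P(carrier) = 0.45·0.7857 / (0.45·0.7857 + 0.15·0.2143) ≈ 0.9167
After 'positive': P(carrier) = 0.45·0.9167 / (0.45·0.9167 + 0.15·0.0833) ≈ 0.9706

0.9706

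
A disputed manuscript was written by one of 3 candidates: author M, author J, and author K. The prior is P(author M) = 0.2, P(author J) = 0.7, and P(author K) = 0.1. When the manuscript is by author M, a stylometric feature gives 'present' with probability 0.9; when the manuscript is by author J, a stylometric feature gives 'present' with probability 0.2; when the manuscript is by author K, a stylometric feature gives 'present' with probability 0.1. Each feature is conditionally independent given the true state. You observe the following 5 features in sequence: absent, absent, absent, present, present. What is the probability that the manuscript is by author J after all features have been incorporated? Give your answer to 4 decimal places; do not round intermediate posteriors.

0.9415

Apply Bayes' rule sequentially, carrying P(author J) forward.
After 'absent': normaliser = 0.1·0.2000 + 0.8·0.7000 + 0.9·0.1000; P(author M) ≈ 0.0299, P(author J) ≈ 0.8358, P(author K) ≈ 0.1343
After 'absent': normaliser = 0.1·0.0299 + 0.8·0.8358 + 0.9·0.1343; P(author M) ≈ 0.0038, P(author J) ≈ 0.8437, P(author K) ≈ 0.1525
After 'absent': normaliser = 0.1·0.0038 + 0.8·0.8437 + 0.9·0.1525; P(author M) ≈ 0.0005, P(author J) ≈ 0.8306, P(author K) ≈ 0.1689
After 'present': normaliser = 0.9·0.0005 + 0.2·0.8306 + 0.1·0.1689; P(author M) ≈ 0.0023, P(author J) ≈ 0.9056, P(author K) ≈ 0.0921
After 'present': normaliser = 0.9·0.0023 + 0.2·0.9056 + 0.1·0.0921; P(author M) ≈ 0.0106, P(author J) ≈ 0.9415, P(author K) ≈ 0.0479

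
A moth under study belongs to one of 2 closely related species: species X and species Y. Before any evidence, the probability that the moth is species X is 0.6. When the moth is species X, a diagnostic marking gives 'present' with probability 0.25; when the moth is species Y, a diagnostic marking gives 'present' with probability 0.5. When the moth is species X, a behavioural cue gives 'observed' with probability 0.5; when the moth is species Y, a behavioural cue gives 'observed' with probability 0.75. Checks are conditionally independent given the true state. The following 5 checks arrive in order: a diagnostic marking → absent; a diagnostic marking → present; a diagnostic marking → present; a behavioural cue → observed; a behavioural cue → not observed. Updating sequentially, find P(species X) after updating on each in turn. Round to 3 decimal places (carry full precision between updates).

0.429

After a diagnostic marking='absent': P(species X) = 0.75·0.6000 / (0.75·0.6000 + 0.5·0.4000) ≈ 0.6923
After a diagnostic marking='present': P(species X) = 0.25·0.6923 / (0.25·0.6923 + 0.5·0.3077) ≈ 0.5294
After a diagnostic marking='present': P(species X) = 0.25·0.5294 / (0.25·0.5294 + 0.5·0.4706) ≈ 0.3600
After a behavioural cue='observed': P(species X) = 0.5·0.3600 / (0.5·0.3600 + 0.75·0.6400) ≈ 0.2727
After a behavioural cue='not observed': P(species X) = 0.5·0.2727 / (0.5·0.2727 + 0.25·0.7273) ≈ 0.4286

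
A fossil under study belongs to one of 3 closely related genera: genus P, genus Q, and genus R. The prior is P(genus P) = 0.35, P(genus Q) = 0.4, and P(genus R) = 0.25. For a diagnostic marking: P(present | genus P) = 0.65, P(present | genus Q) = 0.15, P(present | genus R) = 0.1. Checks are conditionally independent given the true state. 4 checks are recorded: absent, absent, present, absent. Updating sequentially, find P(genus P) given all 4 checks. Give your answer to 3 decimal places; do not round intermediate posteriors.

Apply Bayes' rule sequentially, carrying P(genus P) forward.
After 'absent': normaliser = 0.35·0.3500 + 0.85·0.4000 + 0.9·0.2500; P(genus P) ≈ 0.1782, P(genus Q) ≈ 0.4945, P(genus R) ≈ 0.3273
After 'absent': normaliser = 0.35·0.1782 + 0.85·0.4945 + 0.9·0.3273; P(genus P) ≈ 0.0802, P(genus Q) ≈ 0.5408, P(genus R) ≈ 0.3789
After 'present': normaliser = 0.65·0.0802 + 0.15·0.5408 + 0.1·0.3789; P(genus P) ≈ 0.3047, P(genus Q) ≈ 0.4739, P(genus R) ≈ 0.2214
After 'absent': normaliser = 0.35·0.3047 + 0.85·0.4739 + 0.9·0.2214; P(genus P) ≈ 0.1505, P(genus Q) ≈ 0.5684, P(genus R) ≈ 0.2811

0.150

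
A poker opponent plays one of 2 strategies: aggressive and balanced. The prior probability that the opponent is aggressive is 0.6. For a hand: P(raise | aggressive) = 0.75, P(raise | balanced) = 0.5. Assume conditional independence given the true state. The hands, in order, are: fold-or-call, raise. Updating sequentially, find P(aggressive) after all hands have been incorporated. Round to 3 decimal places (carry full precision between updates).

After 'fold-or-call': P(aggressive) = 0.25·0.6000 / (0.25·0.6000 + 0.5·0.4000) ≈ 0.4286
After 'raise': P(aggressive) = 0.75·0.4286 / (0.75·0.4286 + 0.5·0.5714) ≈ 0.5294

0.529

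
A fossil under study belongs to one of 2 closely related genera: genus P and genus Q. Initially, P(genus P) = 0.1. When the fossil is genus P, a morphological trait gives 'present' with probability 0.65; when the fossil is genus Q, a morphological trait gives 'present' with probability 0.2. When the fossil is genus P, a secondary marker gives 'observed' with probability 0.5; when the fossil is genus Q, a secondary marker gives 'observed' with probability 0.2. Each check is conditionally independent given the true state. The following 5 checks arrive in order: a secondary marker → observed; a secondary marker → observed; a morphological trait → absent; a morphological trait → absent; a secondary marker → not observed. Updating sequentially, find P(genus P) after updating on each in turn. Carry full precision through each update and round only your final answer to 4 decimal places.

0.0767

Each posterior becomes the prior for the next update.
After a secondary marker='observed': P(genus P) = 0.5·0.1000 / (0.5·0.1000 + 0.2·0.9000) ≈ 0.2174
After a secondary marker='observed': P(genus P) = 0.5·0.2174 / (0.5·0.2174 + 0.2·0.7826) ≈ 0.4098
After a morphological trait='absent': P(genus P) = 0.35·0.4098 / (0.35·0.4098 + 0.8·0.5902) ≈ 0.2330
After a morphological trait='absent': P(genus P) = 0.35·0.2330 / (0.35·0.2330 + 0.8·0.7670) ≈ 0.1173
After a secondary marker='not observed': P(genus P) = 0.5·0.1173 / (0.5·0.1173 + 0.8·0.8827) ≈ 0.0767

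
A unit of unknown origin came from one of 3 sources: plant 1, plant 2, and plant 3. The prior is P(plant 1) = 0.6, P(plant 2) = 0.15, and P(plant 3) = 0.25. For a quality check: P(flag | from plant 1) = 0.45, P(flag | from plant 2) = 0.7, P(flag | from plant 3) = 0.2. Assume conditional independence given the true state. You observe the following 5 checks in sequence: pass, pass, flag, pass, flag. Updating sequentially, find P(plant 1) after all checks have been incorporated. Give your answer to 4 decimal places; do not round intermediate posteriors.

0.7399

After 'pass': normaliser = 0.55·0.6000 + 0.3·0.1500 + 0.8·0.2500; P(plant 1) ≈ 0.5739, P(plant 2) ≈ 0.0783, P(plant 3) ≈ 0.3478
After 'pass': normaliser = 0.55·0.5739 + 0.3·0.0783 + 0.8·0.3478; P(plant 1) ≈ 0.5113, P(plant 2) ≈ 0.0380, P(plant 3) ≈ 0.4507
After 'flag': normaliser = 0.45·0.5113 + 0.7·0.0380 + 0.2·0.4507; P(plant 1) ≈ 0.6634, P(plant 2) ≈ 0.0768, P(plant 3) ≈ 0.2599
After 'pass': normaliser = 0.55·0.6634 + 0.3·0.0768 + 0.8·0.2599; P(plant 1) ≈ 0.6124, P(plant 2) ≈ 0.0386, P(plant 3) ≈ 0.3490
After 'flag': normaliser = 0.45·0.6124 + 0.7·0.0386 + 0.2·0.3490; P(plant 1) ≈ 0.7399, P(plant 2) ≈ 0.0726, P(plant 3) ≈ 0.1874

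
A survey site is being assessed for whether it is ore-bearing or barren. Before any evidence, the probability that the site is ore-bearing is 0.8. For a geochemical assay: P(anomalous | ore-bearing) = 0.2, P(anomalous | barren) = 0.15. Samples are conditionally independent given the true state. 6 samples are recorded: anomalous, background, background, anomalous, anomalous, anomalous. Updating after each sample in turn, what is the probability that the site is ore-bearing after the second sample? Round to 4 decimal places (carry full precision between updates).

0.8339

After 'anomalous': P(ore) = 0.2·0.8000 / (0.2·0.8000 + 0.15·0.2000) ≈ 0.8421
After 'background': P(ore) = 0.8·0.8421 / (0.8·0.8421 + 0.85·0.1579) ≈ 0.8339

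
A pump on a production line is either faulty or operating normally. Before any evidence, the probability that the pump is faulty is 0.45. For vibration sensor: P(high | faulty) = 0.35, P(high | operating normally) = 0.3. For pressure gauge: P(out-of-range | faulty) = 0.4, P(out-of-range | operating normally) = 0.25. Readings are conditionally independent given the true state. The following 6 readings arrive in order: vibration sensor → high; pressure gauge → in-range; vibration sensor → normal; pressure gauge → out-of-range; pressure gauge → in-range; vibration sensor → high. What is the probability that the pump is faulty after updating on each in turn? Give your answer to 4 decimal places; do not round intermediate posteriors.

0.5143

Each posterior becomes the prior for the next update.
After vibration sensor='high': P(faulty) = 0.35·0.4500 / (0.35·0.4500 + 0.3·0.5500) ≈ 0.4884
After pressure gauge='in-range': P(faulty) = 0.6·0.4884 / (0.6·0.4884 + 0.75·0.5116) ≈ 0.4330
After vibration sensor='normal': P(faulty) = 0.65·0.4330 / (0.65·0.4330 + 0.7·0.5670) ≈ 0.4149
After pressure gauge='out-of-range': P(faulty) = 0.4·0.4149 / (0.4·0.4149 + 0.25·0.5851) ≈ 0.5315
After pressure gauge='in-range': P(faulty) = 0.6·0.5315 / (0.6·0.5315 + 0.75·0.4685) ≈ 0.4758
After vibration sensor='high': P(faulty) = 0.35·0.4758 / (0.35·0.4758 + 0.3·0.5242) ≈ 0.5143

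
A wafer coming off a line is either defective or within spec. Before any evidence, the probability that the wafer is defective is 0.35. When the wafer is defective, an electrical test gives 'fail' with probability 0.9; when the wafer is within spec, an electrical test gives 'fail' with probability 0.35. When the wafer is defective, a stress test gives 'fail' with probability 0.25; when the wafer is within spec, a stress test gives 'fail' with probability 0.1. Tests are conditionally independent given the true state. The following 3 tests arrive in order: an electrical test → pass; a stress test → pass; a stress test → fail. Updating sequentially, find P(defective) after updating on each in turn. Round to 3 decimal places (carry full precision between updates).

After an electrical test='pass': P(defective) = 0.1·0.3500 / (0.1·0.3500 + 0.65·0.6500) ≈ 0.0765
After a stress test='pass': P(defective) = 0.75·0.0765 / (0.75·0.0765 + 0.9·0.9235) ≈ 0.0646
After a stress test='fail': P(defective) = 0.25·0.0646 / (0.25·0.0646 + 0.1·0.9354) ≈ 0.1472

0.147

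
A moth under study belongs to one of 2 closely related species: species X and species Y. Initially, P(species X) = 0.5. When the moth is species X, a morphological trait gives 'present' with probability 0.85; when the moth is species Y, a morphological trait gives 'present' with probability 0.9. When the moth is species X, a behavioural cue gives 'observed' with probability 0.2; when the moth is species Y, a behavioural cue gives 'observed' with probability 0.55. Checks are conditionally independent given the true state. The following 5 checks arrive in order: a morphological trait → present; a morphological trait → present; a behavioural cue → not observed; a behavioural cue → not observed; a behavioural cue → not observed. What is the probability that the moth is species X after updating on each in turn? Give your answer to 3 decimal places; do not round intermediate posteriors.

After a morphological trait='present': P(species X) = 0.85·0.5000 / (0.85·0.5000 + 0.9·0.5000) ≈ 0.4857
After a morphological trait='present': P(species X) = 0.85·0.4857 / (0.85·0.4857 + 0.9·0.5143) ≈ 0.4715
After a behavioural cue='not observed': P(species X) = 0.8·0.4715 / (0.8·0.4715 + 0.45·0.5285) ≈ 0.6133
After a behavioural cue='not observed': P(species X) = 0.8·0.6133 / (0.8·0.6133 + 0.45·0.3867) ≈ 0.7382
After a behavioural cue='not observed': P(species X) = 0.8·0.7382 / (0.8·0.7382 + 0.45·0.2618) ≈ 0.8337

0.834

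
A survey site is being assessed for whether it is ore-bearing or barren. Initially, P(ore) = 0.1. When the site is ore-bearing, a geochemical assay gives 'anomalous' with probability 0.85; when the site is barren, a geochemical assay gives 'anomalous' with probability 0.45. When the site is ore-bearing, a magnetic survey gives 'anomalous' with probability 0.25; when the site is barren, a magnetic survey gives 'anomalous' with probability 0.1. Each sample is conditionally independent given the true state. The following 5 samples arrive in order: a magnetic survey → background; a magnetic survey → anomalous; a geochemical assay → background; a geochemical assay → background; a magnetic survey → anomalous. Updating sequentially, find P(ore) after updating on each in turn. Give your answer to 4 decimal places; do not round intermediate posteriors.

0.0413

After a magnetic survey='background': P(ore) = 0.75·0.1000 / (0.75·0.1000 + 0.9·0.9000) ≈ 0.0847
After a magnetic survey='anomalous': P(ore) = 0.25·0.0847 / (0.25·0.0847 + 0.1·0.9153) ≈ 0.1880
After a geochemical assay='background': P(ore) = 0.15·0.1880 / (0.15·0.1880 + 0.55·0.8120) ≈ 0.0594
After a geochemical assay='background': P(ore) = 0.15·0.0594 / (0.15·0.0594 + 0.55·0.9406) ≈ 0.0169
After a magnetic survey='anomalous': P(ore) = 0.25·0.0169 / (0.25·0.0169 + 0.1·0.9831) ≈ 0.0413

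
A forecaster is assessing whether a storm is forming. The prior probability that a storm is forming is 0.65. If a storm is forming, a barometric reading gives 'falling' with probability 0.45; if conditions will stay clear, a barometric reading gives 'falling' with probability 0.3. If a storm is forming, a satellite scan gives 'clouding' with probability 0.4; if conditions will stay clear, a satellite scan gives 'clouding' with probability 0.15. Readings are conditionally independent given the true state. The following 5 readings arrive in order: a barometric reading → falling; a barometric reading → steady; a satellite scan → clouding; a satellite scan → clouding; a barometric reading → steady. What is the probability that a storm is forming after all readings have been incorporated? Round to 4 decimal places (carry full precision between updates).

0.9244

After a barometric reading='falling': P(storm) = 0.45·0.6500 / (0.45·0.6500 + 0.3·0.3500) ≈ 0.7358
After a barometric reading='steady': P(storm) = 0.55·0.7358 / (0.55·0.7358 + 0.7·0.2642) ≈ 0.6864
After a satellite scan='clouding': P(storm) = 0.4·0.6864 / (0.4·0.6864 + 0.15·0.3136) ≈ 0.8537
After a satellite scan='clouding': P(storm) = 0.4·0.8537 / (0.4·0.8537 + 0.15·0.1463) ≈ 0.9396
After a barometric reading='steady': P(storm) = 0.55·0.9396 / (0.55·0.9396 + 0.7·0.0604) ≈ 0.9244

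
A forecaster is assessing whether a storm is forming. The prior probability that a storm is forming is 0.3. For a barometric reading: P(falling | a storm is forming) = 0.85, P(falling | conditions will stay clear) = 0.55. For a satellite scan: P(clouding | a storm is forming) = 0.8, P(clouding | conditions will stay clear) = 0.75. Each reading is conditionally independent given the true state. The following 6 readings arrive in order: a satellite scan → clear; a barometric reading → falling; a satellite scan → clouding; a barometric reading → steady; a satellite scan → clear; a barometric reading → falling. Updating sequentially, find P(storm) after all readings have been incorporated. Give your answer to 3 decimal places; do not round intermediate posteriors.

0.189

After a satellite scan='clear': P(storm) = 0.2·0.3000 / (0.2·0.3000 + 0.25·0.7000) ≈ 0.2553
After a barometric reading='falling': P(storm) = 0.85·0.2553 / (0.85·0.2553 + 0.55·0.7447) ≈ 0.3463
After a satellite scan='clouding': P(storm) = 0.8·0.3463 / (0.8·0.3463 + 0.75·0.6537) ≈ 0.3611
After a barometric reading='steady': P(storm) = 0.15·0.3611 / (0.15·0.3611 + 0.45·0.6389) ≈ 0.1585
After a satellite scan='clear': P(storm) = 0.2·0.1585 / (0.2·0.1585 + 0.25·0.8415) ≈ 0.1310
After a barometric reading='falling': P(storm) = 0.85·0.1310 / (0.85·0.1310 + 0.55·0.8690) ≈ 0.1889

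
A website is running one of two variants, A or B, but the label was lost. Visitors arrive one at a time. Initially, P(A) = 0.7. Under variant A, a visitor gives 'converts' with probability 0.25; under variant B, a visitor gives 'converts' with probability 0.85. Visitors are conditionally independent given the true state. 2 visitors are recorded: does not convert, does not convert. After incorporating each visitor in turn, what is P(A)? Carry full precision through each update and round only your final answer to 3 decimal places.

Each posterior becomes the prior for the next update.
After 'does not convert': P(A) = 0.75·0.7000 / (0.75·0.7000 + 0.15·0.3000) ≈ 0.9211
After 'does not convert': P(A) = 0.75·0.9211 / (0.75·0.9211 + 0.15·0.0789) ≈ 0.9831

0.983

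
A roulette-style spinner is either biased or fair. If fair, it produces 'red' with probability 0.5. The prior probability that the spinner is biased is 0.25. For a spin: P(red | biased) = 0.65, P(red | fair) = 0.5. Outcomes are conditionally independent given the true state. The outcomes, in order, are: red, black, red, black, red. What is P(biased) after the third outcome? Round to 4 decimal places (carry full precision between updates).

0.2828

After 'red': P(biased) = 0.65·0.2500 / (0.65·0.2500 + 0.5·0.7500) ≈ 0.3023
After 'black': P(biased) = 0.35·0.3023 / (0.35·0.3023 + 0.5·0.6977) ≈ 0.2327
After 'red': P(biased) = 0.65·0.2327 / (0.65·0.2327 + 0.5·0.7673) ≈ 0.2828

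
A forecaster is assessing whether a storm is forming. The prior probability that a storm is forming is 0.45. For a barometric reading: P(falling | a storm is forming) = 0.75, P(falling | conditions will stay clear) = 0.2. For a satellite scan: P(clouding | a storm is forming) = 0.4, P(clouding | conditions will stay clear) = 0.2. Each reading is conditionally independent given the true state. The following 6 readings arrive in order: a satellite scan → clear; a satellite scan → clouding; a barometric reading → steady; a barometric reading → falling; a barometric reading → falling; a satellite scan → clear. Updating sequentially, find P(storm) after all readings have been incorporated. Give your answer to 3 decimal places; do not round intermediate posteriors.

0.802

After a satellite scan='clear': P(storm) = 0.6·0.4500 / (0.6·0.4500 + 0.8·0.5500) ≈ 0.3803
After a satellite scan='clouding': P(storm) = 0.4·0.3803 / (0.4·0.3803 + 0.2·0.6197) ≈ 0.5510
After a barometric reading='steady': P(storm) = 0.25·0.5510 / (0.25·0.5510 + 0.8·0.4490) ≈ 0.2772
After a barometric reading='falling': P(storm) = 0.75·0.2772 / (0.75·0.2772 + 0.2·0.7228) ≈ 0.5899
After a barometric reading='falling': P(storm) = 0.75·0.5899 / (0.75·0.5899 + 0.2·0.4101) ≈ 0.8436
After a satellite scan='clear': P(storm) = 0.6·0.8436 / (0.6·0.8436 + 0.8·0.1564) ≈ 0.8018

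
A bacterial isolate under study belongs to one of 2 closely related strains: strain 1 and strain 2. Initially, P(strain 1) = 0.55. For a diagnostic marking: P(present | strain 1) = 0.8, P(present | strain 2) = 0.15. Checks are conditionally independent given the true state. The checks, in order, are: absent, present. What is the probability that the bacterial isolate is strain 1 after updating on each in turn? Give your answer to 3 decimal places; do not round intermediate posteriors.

Apply Bayes' rule sequentially, carrying P(strain 1) forward.
After 'absent': P(strain 1) = 0.2·0.5500 / (0.2·0.5500 + 0.85·0.4500) ≈ 0.2234
After 'present': P(strain 1) = 0.8·0.2234 / (0.8·0.2234 + 0.15·0.7766) ≈ 0.6053

0.605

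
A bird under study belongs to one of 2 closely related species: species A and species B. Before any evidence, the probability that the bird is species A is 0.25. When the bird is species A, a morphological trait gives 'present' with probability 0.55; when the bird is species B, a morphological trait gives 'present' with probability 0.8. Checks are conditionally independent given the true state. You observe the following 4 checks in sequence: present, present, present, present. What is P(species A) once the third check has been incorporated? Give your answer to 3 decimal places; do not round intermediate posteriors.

After 'present': P(species A) = 0.55·0.2500 / (0.55·0.2500 + 0.8·0.7500) ≈ 0.1864
After 'present': P(species A) = 0.55·0.1864 / (0.55·0.1864 + 0.8·0.8136) ≈ 0.1361
After 'present': P(species A) = 0.55·0.1361 / (0.55·0.1361 + 0.8·0.8639) ≈ 0.0977

0.098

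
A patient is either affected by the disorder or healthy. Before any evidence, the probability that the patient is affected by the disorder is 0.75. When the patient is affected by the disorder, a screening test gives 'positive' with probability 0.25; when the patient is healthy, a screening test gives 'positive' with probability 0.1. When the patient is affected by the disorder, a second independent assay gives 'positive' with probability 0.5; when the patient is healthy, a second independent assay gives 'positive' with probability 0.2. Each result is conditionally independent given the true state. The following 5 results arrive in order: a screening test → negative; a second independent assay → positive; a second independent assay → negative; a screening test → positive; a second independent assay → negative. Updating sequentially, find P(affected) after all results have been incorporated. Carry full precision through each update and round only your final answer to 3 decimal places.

Apply Bayes' rule sequentially, carrying P(affected) forward.
After a screening test='negative': P(affected) = 0.75·0.7500 / (0.75·0.7500 + 0.9·0.2500) ≈ 0.7143
After a second independent assay='positive': P(affected) = 0.5·0.7143 / (0.5·0.7143 + 0.2·0.2857) ≈ 0.8621
After a second independent assay='negative': P(affected) = 0.5·0.8621 / (0.5·0.8621 + 0.8·0.1379) ≈ 0.7962
After a screening test='positive': P(affected) = 0.25·0.7962 / (0.25·0.7962 + 0.1·0.2038) ≈ 0.9071
After a second independent assay='negative': P(affected) = 0.5·0.9071 / (0.5·0.9071 + 0.8·0.0929) ≈ 0.8592

0.859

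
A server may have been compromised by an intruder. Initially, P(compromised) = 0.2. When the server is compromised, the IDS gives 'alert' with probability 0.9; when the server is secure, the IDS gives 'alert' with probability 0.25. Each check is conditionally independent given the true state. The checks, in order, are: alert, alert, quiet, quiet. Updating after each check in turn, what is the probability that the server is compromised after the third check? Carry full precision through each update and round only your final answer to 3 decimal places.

After 'alert': P(compromised) = 0.9·0.2000 / (0.9·0.2000 + 0.25·0.8000) ≈ 0.4737
After 'alert': P(compromised) = 0.9·0.4737 / (0.9·0.4737 + 0.25·0.5263) ≈ 0.7642
After 'quiet': P(compromised) = 0.1·0.7642 / (0.1·0.7642 + 0.75·0.2358) ≈ 0.3017

0.302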